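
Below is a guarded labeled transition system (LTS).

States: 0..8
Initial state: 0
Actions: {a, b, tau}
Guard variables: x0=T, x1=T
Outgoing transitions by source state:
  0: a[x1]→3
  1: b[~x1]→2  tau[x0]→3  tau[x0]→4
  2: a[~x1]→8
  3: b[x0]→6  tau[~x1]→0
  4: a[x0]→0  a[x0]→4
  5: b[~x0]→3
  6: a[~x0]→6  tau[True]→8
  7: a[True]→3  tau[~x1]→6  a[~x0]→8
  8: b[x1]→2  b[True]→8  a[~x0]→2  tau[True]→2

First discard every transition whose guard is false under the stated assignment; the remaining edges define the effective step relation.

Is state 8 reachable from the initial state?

Answer: REACHABLE

Analysis:
After dropping false guards: 11 live edges.
L0 = {0}
L1 = {3}  now seen {0,3}
L2 = {6}  now seen {0,3,6}
L3 = {8}  now seen {0,3,6,8}
L4 = {2}  now seen {0,2,3,6,8}
Reachable = {0,2,3,6,8}
Path to 8: a·b·tau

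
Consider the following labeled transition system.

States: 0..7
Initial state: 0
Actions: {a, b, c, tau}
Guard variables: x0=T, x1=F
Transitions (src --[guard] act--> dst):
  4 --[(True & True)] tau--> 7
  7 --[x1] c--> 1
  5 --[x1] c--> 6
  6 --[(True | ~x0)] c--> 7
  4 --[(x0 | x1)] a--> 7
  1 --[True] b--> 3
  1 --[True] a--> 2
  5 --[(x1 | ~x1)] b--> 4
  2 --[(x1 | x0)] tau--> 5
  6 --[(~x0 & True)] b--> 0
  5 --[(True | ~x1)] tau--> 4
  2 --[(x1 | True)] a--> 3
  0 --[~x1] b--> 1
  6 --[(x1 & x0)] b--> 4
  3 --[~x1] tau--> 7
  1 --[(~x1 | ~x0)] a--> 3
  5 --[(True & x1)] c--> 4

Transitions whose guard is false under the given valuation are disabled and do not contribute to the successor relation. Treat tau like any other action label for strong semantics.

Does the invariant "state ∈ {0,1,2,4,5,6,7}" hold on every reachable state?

Answer: INVARIANT VIOLATED at state 3

Working:
Allowed set {0,1,2,4,5,6,7}
Reachable = {0,1,2,3,4,5,7}
  0: ✓
  1: ✓
  2: ✓
  3: ✗ unsafe
  4: ✓
  5: ✓
  7: ✓
witness against invariant: b·b → 3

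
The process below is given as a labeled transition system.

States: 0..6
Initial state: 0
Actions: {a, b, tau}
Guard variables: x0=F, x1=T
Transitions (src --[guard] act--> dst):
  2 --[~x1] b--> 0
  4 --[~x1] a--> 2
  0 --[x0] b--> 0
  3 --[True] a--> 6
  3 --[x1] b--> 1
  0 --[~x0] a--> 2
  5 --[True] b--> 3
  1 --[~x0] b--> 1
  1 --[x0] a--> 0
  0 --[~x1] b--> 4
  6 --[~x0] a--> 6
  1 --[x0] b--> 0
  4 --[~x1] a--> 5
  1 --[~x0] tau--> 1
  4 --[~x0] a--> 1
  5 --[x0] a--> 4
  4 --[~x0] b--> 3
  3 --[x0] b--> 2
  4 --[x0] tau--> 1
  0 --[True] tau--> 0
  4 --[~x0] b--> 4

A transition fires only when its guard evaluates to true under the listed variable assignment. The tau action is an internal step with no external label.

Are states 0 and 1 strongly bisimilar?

Bisimulation quotient by refinement:
  round 0: {{0,1,2,3,4,5,6}}
  round 1: {{0},{1},{2},{3,4},{5},{6}}
  round 2: {{0},{1},{2},{3},{4},{5},{6}}
stable after 3 split(s): 7 block(s)
class of 0: {0}; class of 1: {1}

Answer: NOT BISIMILAR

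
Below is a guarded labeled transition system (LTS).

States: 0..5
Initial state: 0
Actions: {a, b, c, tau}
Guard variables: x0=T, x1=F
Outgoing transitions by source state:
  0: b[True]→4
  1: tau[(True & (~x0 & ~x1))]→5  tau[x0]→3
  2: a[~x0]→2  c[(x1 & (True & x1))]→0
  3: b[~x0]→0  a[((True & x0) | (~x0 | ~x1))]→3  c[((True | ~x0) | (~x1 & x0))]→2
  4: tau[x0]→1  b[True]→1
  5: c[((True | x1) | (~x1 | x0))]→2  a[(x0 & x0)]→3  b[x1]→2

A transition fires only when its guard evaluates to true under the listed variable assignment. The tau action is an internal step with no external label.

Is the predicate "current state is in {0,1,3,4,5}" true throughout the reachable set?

Allowed set {0,1,3,4,5}
Reach set: {0,1,2,3,4}
  0: ✓
  1: ✓
  2: VIOLATES
  3: ✓
  4: ✓
reach 2 via b·tau·tau·c — violates

Answer: INVARIANT VIOLATED at state 2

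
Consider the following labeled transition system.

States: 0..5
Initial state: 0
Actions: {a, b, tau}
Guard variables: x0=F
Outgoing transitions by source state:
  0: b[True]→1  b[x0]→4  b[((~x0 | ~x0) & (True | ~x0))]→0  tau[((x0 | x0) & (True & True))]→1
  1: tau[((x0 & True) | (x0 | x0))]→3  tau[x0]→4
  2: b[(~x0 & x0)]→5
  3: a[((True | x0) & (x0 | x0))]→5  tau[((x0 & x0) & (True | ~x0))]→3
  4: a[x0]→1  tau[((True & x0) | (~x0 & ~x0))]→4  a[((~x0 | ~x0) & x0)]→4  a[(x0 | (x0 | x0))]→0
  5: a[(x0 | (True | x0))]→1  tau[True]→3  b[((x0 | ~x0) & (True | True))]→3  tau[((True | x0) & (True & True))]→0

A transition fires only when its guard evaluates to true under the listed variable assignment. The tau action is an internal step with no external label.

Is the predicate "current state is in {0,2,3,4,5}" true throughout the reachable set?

Inv-set: {0,2,3,4,5}
R = {0,1}
  0: ✓
  1: outside
reach 1 via b — violates

Answer: INVARIANT VIOLATED at state 1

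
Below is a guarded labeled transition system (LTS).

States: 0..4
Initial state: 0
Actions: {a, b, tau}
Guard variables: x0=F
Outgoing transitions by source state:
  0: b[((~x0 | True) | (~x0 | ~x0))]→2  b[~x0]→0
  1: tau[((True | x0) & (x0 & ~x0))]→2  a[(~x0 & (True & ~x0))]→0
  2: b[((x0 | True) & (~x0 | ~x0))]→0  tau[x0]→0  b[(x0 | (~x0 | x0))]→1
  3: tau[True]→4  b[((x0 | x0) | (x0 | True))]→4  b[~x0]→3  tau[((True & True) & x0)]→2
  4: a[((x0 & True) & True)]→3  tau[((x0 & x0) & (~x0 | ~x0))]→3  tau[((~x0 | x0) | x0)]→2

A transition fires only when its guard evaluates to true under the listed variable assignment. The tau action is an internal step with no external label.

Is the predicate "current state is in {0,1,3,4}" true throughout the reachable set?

Allowed set {0,1,3,4}
Reach set: {0,1,2}
  0: ok
  1: ok
  2: VIOLATES
witness against invariant: b → 2

Answer: INVARIANT VIOLATED at state 2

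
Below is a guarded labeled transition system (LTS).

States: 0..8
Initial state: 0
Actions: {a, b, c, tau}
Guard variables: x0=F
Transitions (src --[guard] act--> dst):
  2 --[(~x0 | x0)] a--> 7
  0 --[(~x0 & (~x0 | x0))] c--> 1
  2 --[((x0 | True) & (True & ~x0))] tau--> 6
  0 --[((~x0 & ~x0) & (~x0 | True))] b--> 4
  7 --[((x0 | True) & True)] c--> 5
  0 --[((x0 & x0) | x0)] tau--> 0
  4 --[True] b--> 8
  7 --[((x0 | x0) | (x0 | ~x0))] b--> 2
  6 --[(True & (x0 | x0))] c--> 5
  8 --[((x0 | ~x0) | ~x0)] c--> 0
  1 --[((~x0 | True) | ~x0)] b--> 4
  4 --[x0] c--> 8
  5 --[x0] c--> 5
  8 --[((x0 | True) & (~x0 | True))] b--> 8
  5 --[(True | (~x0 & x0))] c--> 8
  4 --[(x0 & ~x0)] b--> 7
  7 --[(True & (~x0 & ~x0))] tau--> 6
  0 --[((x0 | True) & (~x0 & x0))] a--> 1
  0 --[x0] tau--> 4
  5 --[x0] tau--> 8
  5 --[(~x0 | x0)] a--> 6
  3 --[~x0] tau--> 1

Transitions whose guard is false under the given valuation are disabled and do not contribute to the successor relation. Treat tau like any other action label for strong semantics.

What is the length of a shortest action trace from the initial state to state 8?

BFS to 8:
  Layer 0: {0}
  Layer 1: {1,4}
  Layer 2: {8}
8 enters at depth 2; path b·b

Answer: 2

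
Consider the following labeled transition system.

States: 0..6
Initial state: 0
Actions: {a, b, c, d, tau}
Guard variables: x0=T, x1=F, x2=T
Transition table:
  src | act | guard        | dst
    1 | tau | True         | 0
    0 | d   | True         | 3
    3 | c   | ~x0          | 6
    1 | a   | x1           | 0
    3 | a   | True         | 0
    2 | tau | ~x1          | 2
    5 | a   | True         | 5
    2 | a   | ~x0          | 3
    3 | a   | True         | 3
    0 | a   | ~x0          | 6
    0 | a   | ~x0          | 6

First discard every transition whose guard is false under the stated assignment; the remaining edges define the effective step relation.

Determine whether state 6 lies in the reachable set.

Guard filter leaves 6 enabled edge(s).
Layer 0: {0}
Layer 1: {3}  now seen {0,3}
Reach set: {0,3}

Answer: UNREACHABLE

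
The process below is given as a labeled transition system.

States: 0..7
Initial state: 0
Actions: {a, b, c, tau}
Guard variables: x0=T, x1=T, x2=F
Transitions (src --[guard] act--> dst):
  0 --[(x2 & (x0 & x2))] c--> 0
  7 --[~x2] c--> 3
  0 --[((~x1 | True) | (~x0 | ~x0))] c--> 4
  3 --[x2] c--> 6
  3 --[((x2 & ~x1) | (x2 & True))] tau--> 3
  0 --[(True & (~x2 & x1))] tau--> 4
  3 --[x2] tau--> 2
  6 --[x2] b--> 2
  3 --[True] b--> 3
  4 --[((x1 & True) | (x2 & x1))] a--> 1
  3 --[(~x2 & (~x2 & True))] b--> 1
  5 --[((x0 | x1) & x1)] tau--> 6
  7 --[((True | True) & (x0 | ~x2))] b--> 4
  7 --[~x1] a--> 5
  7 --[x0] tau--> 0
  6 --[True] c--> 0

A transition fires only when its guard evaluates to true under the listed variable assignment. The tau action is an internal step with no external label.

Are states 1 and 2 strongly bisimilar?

Bisimulation quotient by refinement:
  P[0] = {{0,1,2,3,4,5,6,7}}
  P[1] = {{0},{1,2},{3},{4},{5},{6},{7}}
stable after 2 split(s): 7 block(s)
[1]={1,2}  [2]={1,2}

Answer: BISIMILAR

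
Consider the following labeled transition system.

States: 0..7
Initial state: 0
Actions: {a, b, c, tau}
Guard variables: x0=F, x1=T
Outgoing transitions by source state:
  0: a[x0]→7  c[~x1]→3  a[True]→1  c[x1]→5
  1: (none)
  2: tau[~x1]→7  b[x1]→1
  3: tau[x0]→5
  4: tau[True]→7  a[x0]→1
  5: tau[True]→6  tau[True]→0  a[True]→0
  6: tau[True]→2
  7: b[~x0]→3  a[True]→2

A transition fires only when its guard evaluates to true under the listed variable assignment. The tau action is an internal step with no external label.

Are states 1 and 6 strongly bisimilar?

Answer: NOT BISIMILAR

Analysis:
Bisimulation quotient by refinement:
  P[0] = {{0,1,2,3,4,5,6,7}}
  P[1] = {{0},{1,3},{2},{4,6},{5},{7}}
  P[2] = {{0},{1,3},{2},{4},{5},{6},{7}}
stable after 3 split(s): 7 block(s)
1∈{1,3}, 6∈{6}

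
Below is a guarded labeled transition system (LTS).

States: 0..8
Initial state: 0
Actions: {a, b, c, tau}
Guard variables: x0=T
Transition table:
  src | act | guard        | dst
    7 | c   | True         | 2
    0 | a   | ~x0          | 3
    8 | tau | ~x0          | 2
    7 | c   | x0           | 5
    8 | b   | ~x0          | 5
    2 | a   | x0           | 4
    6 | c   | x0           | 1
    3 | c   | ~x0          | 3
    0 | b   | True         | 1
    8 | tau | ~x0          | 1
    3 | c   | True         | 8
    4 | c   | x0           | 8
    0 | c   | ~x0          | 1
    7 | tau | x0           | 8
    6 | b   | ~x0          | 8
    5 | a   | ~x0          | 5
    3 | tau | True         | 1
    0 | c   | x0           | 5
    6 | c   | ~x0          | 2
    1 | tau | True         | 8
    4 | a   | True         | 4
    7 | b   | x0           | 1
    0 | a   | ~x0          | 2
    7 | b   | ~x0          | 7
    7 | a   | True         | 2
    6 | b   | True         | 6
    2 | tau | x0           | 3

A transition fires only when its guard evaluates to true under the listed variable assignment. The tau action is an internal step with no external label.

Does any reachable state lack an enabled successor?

Answer: DEADLOCK at state 5

Working:
Reachable = {0,1,5,8}
  0: b→1  c→5  [2 exit(s)]
  1: tau→8  [1 exit(s)]
  5: ∅  [STUCK]
  8: ∅  [STUCK]
trace reaching 5: c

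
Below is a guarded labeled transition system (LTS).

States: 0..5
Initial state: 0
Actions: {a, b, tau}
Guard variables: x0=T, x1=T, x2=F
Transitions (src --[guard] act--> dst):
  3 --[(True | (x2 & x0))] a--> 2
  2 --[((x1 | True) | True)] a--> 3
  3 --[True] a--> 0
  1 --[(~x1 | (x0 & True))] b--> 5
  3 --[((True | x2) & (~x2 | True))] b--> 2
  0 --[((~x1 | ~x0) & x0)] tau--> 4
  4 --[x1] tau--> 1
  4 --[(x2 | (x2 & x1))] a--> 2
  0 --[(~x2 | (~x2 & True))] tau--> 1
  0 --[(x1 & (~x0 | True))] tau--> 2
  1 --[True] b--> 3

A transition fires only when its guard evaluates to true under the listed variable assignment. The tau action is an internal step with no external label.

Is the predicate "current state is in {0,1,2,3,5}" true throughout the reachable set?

Answer: INVARIANT HOLDS

Working:
Safe = {0,1,2,3,5}
Reachable = {0,1,2,3,5}
  0: ok
  1: ok
  2: ok
  3: ok
  5: ok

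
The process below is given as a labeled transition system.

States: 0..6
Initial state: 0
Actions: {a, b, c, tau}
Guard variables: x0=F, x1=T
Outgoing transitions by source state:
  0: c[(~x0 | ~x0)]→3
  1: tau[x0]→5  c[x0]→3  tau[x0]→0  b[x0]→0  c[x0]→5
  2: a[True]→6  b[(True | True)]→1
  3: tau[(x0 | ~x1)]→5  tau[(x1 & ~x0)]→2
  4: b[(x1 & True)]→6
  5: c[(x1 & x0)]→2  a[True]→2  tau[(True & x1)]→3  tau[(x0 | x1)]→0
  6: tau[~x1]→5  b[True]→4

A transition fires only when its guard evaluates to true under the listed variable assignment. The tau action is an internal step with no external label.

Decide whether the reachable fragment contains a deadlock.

Answer: DEADLOCK at state 1

Analysis:
Reach set: {0,1,2,3,4,6}
  0: c→3  [1 exit(s)]
  1: ∅  [deadlock]
  2: a→6  b→1  [2 exit(s)]
  3: tau→2  [1 exit(s)]
  4: b→6  [1 exit(s)]
  6: b→4  [1 exit(s)]
trace reaching 1: c·tau·b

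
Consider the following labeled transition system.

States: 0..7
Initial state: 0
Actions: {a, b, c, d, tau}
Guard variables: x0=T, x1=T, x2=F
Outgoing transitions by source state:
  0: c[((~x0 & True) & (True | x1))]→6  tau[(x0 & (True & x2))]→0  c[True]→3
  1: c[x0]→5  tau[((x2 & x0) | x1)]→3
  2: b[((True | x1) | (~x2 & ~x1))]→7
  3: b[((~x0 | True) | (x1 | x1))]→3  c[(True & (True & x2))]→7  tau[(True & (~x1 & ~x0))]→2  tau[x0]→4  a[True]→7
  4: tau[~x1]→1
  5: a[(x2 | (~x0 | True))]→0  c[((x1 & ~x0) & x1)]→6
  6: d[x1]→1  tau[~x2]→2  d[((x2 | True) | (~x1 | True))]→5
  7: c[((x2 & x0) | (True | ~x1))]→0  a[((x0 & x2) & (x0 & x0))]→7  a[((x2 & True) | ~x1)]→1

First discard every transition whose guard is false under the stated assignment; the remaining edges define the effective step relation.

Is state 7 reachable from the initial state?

Guard filter leaves 12 enabled edge(s).
depth 0: {0}
depth 1: {3}  total {0,3}
depth 2: {4,7}  total {0,3,4,7}
R = {0,3,4,7}
Path to 7: c·a

Answer: REACHABLE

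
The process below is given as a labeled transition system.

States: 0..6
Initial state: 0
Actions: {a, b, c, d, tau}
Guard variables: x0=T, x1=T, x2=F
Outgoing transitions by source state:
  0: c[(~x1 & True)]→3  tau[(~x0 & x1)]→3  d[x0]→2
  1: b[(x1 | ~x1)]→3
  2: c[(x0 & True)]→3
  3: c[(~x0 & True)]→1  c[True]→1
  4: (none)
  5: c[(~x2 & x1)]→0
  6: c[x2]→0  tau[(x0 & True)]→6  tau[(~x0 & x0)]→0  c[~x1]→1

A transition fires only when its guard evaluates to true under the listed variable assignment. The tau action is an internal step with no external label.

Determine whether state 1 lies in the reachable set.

Answer: REACHABLE

Trace:
After dropping false guards: 6 live edges.
L0 = {0}
L1 = {2}  cumulative {0,2}
L2 = {3}  cumulative {0,2,3}
L3 = {1}  cumulative {0,1,2,3}
Reach set: {0,1,2,3}
trace reaching 1: d·c·c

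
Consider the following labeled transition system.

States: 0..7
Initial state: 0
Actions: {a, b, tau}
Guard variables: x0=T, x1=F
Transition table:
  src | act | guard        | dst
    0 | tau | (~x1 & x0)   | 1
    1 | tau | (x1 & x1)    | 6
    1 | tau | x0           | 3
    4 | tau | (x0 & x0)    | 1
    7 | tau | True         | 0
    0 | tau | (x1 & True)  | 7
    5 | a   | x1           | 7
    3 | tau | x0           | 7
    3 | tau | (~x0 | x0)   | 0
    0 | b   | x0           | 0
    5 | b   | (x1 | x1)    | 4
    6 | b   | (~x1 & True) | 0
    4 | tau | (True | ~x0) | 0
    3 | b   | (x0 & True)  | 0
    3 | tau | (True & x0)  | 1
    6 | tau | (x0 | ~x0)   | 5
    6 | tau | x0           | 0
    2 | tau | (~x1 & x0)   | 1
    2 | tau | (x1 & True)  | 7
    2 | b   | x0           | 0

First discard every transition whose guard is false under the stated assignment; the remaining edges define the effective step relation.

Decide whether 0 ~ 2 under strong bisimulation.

Answer: BISIMILAR

Analysis:
Bisimulation quotient by refinement:
  round 0: {{0,1,2,3,4,5,6,7}}
  round 1: {{0,2,3,6},{1,4,7},{5}}
  round 2: {{0,2},{1,7},{3},{4},{5},{6}}
  round 3: {{0,2},{1},{3},{4},{5},{6},{7}}
7 equivalence class(es) (converged in 4)
class of 0: {0,2}; class of 2: {0,2}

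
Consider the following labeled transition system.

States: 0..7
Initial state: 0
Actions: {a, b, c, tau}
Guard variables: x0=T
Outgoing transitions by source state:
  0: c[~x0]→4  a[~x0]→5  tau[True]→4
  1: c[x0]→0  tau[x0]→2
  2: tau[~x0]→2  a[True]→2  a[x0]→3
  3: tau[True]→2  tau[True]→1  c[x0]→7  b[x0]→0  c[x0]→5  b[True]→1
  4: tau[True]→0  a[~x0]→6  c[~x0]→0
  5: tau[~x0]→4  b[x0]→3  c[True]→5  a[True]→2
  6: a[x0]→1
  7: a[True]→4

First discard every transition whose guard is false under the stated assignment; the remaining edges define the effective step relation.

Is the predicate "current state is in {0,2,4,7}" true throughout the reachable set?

Answer: INVARIANT HOLDS

Working:
Safe = {0,2,4,7}
Reach set: {0,4}
  0: ok
  4: ok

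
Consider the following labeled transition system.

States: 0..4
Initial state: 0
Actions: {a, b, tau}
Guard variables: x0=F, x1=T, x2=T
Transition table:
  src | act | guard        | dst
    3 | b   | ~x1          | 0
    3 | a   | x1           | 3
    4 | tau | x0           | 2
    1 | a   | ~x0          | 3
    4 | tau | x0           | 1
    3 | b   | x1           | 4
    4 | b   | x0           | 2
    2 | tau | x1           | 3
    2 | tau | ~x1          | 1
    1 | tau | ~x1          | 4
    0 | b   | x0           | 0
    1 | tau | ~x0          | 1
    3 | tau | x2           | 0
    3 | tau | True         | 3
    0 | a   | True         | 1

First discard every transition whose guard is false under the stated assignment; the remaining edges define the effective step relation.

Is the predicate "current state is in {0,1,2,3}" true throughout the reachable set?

Answer: INVARIANT VIOLATED at state 4

Trace:
Inv-set: {0,1,2,3}
Reach set: {0,1,3,4}
  0: ok
  1: ok
  3: ok
  4: outside
counterexample path to 4: a·a·b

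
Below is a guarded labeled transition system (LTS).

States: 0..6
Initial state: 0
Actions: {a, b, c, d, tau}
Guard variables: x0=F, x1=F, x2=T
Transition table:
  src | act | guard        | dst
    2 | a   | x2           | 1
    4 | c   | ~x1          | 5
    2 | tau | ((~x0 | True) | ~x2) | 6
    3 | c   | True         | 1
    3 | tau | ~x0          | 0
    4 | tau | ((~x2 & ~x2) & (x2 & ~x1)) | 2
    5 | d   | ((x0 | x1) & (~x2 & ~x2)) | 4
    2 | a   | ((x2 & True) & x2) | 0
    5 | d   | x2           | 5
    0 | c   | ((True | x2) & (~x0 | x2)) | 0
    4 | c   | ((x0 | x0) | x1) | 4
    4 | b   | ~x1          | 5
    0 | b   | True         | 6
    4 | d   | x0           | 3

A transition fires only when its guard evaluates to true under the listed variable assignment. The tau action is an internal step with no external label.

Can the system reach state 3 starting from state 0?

Answer: UNREACHABLE

Trace:
After dropping false guards: 10 live edges.
L0 = {0}
L1 = {6}  cumulative {0,6}
Reachable = {0,6}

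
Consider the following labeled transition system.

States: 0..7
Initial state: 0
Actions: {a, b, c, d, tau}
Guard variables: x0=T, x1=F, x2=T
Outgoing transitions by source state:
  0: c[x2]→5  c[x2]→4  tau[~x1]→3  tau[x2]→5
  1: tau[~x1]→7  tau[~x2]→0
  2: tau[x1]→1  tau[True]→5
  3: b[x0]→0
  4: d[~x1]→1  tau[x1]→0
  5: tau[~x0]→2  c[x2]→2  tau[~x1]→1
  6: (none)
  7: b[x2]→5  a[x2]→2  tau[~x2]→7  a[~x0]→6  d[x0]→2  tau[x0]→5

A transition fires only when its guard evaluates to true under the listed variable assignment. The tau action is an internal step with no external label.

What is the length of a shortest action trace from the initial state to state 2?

Answer: 2

Trace:
BFS to 2:
  Layer 0: {0}
  Layer 1: {3,4,5}
  Layer 2: {1,2}
depth(2)=2, e.g. c·c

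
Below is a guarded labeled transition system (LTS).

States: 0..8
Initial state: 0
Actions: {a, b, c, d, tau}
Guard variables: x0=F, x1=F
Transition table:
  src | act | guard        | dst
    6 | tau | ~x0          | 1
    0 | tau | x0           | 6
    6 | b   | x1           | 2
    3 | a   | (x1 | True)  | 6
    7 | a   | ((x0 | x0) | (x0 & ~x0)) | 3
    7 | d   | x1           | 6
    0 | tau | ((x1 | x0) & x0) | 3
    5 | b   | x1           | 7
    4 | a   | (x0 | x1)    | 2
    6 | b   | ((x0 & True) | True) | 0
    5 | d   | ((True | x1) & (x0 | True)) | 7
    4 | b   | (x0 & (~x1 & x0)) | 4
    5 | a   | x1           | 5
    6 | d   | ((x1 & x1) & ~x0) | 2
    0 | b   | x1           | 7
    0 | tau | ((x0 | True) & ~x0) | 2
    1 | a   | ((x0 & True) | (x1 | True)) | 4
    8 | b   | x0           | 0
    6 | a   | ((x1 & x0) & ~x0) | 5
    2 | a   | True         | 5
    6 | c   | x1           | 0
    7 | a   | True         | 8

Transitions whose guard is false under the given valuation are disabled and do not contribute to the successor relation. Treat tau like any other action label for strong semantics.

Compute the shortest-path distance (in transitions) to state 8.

Breadth-first toward 8:
  Layer 0: {0}
  Layer 1: {2}
  Layer 2: {5}
  Layer 3: {7}
  Layer 4: {8}
8 enters at depth 4; path tau·a·d·a

Answer: 4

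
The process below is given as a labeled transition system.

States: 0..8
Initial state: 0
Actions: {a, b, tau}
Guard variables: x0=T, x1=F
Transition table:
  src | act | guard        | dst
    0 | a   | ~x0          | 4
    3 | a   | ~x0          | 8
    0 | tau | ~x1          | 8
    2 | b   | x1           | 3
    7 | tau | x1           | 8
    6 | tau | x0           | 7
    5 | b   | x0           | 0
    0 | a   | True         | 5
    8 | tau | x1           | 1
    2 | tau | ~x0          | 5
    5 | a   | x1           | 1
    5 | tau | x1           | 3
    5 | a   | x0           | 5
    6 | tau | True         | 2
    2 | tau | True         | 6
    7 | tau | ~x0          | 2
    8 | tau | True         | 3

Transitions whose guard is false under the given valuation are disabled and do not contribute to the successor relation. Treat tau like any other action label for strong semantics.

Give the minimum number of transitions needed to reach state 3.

Breadth-first toward 3:
  depth 0: {0}
  depth 1: {5,8}
  depth 2: {3}
depth(3)=2, e.g. tau·tau

Answer: 2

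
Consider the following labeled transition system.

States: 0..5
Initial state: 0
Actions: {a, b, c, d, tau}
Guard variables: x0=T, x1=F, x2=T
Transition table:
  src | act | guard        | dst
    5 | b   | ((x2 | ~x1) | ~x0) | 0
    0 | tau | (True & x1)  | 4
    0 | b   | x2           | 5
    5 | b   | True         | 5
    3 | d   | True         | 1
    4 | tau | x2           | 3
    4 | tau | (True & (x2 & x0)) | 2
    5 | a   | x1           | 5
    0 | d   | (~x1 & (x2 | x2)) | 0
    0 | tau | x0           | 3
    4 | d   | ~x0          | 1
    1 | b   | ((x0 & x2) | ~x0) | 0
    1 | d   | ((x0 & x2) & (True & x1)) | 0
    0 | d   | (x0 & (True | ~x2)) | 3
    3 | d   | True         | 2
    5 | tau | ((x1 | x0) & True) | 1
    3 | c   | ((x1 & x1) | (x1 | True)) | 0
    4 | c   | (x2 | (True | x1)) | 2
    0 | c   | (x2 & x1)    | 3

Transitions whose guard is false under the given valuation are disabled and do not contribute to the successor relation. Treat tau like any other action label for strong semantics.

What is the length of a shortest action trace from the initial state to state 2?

Answer: 2

Trace:
Breadth-first toward 2:
  Layer 0: {0}
  Layer 1: {3,5}
  Layer 2: {1,2}
first hit 2 at d=2 via d·d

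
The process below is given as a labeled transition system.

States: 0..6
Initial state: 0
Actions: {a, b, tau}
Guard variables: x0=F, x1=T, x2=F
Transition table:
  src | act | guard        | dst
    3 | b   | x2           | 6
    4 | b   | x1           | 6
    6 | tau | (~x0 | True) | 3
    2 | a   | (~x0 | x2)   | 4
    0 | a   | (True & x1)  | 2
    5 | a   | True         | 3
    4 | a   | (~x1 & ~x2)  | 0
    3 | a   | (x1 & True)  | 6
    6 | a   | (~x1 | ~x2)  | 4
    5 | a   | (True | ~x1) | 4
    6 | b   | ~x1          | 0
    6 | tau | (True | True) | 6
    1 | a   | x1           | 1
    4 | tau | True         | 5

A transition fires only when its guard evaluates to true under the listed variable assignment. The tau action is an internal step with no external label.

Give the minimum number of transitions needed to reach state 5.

BFS to 5:
  depth 0: {0}
  depth 1: {2}
  depth 2: {4}
  depth 3: {5,6}
5 enters at depth 3; path a·a·tau

Answer: 3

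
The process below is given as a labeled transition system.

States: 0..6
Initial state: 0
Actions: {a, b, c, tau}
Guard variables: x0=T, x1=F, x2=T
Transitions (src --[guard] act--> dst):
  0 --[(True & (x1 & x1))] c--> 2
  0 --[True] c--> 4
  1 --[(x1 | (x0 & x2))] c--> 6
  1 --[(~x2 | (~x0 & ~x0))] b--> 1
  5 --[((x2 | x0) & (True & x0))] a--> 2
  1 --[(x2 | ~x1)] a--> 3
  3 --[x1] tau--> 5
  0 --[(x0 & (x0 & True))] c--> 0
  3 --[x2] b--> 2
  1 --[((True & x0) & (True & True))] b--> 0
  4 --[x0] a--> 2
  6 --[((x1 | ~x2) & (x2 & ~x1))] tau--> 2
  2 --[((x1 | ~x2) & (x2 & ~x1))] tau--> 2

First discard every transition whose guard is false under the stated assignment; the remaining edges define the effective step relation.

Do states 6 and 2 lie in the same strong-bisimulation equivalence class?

Answer: BISIMILAR

Working:
Compute ~ classes (split until stable):
  π0 = {{0,1,2,3,4,5,6}}
  π1 = {{0},{1},{2,6},{3},{4,5}}
Fixed point at round 2; 5 class(es).
6∈{2,6}, 2∈{2,6}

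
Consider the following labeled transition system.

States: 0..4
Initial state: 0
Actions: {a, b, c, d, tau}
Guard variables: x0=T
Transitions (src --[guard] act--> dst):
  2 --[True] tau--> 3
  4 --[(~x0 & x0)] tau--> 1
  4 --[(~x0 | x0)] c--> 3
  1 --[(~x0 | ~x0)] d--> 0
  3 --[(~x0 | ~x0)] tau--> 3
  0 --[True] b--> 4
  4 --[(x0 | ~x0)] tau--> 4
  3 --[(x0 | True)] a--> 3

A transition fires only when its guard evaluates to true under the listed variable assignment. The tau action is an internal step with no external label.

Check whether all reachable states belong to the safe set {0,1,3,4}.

Answer: INVARIANT HOLDS

Trace:
Safe = {0,1,3,4}
Reach set: {0,3,4}
  0: ✓
  3: ✓
  4: ✓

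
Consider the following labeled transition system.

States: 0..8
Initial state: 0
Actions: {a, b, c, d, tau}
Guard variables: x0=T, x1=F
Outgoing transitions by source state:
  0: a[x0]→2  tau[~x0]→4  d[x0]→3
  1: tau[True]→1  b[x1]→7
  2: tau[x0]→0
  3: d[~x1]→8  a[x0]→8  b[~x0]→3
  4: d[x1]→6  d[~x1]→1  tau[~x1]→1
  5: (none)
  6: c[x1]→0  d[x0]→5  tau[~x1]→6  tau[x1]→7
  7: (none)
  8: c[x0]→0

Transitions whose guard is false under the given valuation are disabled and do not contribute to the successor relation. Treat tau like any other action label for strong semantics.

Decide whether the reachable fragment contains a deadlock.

Answer: DEADLOCK-FREE

Analysis:
Reach set: {0,2,3,8}
  0: a→2  d→3  [2 exit(s)]
  2: tau→0  [1 exit(s)]
  3: a→8  d→8  [2 exit(s)]
  8: c→0  [1 exit(s)]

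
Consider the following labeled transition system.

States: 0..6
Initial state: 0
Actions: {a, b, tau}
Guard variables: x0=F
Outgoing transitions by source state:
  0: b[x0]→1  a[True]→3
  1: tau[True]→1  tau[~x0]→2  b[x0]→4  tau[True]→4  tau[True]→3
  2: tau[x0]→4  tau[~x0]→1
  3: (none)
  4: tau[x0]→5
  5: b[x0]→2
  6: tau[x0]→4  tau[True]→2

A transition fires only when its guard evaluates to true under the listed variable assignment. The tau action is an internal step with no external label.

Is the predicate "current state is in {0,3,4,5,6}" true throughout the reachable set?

Answer: INVARIANT HOLDS

Trace:
Allowed set {0,3,4,5,6}
R = {0,3}
  0: safe
  3: safe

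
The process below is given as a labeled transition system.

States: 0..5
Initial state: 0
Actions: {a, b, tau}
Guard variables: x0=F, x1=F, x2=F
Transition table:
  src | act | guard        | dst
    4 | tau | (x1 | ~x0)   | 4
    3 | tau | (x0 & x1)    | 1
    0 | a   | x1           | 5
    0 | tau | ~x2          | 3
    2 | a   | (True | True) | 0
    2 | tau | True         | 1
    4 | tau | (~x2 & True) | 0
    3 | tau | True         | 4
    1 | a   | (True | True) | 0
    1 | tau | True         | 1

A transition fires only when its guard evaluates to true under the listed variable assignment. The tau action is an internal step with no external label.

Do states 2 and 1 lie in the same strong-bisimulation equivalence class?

Answer: BISIMILAR

Analysis:
Compute ~ classes (split until stable):
  P[0] = {{0,1,2,3,4,5}}
  P[1] = {{0,3,4},{1,2},{5}}
Fixed point at round 2; 3 class(es).
[2]={1,2}  [1]={1,2}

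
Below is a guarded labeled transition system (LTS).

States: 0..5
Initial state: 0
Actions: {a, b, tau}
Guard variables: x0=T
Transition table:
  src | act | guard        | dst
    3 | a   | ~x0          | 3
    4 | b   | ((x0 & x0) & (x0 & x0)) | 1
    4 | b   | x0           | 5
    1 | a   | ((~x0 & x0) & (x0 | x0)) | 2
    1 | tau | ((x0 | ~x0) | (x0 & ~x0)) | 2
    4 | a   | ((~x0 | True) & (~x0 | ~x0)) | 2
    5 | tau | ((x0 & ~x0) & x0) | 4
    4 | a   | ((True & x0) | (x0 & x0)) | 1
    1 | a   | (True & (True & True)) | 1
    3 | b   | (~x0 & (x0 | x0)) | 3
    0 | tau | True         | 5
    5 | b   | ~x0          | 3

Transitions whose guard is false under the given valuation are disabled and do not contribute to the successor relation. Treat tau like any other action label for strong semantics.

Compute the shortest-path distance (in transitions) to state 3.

Answer: UNREACHABLE

Analysis:
Layered search for 3:
  L0 = {0}
  L1 = {5}
3 never appears.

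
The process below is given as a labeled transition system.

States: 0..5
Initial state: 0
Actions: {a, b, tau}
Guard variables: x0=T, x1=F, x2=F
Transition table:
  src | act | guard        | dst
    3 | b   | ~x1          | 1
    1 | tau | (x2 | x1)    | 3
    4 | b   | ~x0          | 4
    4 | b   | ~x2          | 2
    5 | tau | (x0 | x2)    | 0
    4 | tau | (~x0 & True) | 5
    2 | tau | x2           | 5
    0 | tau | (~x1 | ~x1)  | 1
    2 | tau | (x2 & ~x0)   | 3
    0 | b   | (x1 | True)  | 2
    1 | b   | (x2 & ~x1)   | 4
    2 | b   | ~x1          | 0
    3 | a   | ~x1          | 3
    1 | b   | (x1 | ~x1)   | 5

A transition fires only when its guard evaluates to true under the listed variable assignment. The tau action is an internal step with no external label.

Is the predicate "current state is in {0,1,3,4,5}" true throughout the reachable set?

Answer: INVARIANT VIOLATED at state 2

Analysis:
Allowed set {0,1,3,4,5}
Reach set: {0,1,2,5}
  0: ok
  1: ok
  2: ✗ unsafe
  5: ok
witness against invariant: b → 2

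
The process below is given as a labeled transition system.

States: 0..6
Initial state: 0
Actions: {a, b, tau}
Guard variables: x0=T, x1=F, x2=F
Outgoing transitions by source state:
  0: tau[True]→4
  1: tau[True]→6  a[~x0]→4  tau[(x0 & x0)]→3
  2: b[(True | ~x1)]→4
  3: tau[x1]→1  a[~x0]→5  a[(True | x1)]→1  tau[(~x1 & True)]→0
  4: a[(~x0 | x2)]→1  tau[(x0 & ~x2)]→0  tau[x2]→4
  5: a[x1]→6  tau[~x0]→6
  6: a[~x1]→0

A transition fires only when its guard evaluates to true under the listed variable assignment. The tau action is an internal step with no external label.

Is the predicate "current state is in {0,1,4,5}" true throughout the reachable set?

Inv-set: {0,1,4,5}
Reach set: {0,4}
  0: ✓
  4: ✓

Answer: INVARIANT HOLDS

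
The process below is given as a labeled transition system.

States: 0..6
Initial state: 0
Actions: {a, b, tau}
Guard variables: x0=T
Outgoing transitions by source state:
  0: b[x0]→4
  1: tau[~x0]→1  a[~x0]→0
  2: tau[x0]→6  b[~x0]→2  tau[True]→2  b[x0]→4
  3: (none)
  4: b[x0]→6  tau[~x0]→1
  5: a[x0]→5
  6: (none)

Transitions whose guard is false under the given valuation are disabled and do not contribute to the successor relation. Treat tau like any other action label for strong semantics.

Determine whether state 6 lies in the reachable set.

Answer: REACHABLE

Analysis:
Guard filter leaves 6 enabled edge(s).
L0 = {0}
L1 = {4}  now seen {0,4}
L2 = {6}  now seen {0,4,6}
Reach set: {0,4,6}
trace reaching 6: b·b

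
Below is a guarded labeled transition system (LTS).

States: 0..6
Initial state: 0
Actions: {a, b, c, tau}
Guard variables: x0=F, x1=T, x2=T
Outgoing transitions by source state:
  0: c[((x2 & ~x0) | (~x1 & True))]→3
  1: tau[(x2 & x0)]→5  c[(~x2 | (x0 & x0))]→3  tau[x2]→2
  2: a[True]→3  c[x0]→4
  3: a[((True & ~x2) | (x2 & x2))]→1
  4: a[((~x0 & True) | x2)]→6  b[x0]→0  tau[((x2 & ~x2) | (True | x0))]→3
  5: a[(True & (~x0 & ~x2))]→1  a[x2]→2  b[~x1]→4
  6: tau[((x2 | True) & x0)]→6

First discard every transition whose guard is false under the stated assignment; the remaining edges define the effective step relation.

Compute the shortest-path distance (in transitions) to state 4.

Answer: UNREACHABLE

Working:
Layered search for 4:
  L0 = {0}
  L1 = {3}
  L2 = {1}
  L3 = {2}
4 never appears.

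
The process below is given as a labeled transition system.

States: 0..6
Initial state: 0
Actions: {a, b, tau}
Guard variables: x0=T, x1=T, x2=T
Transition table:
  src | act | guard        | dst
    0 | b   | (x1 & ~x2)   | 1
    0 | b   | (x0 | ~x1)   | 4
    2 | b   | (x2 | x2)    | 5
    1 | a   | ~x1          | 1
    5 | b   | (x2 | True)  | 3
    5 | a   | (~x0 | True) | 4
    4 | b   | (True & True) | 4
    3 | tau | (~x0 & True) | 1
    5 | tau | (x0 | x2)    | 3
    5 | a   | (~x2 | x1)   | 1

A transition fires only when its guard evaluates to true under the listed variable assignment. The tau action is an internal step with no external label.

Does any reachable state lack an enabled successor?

Reach set: {0,4}
  0: b→4  [1 exit(s)]
  4: b→4  [1 exit(s)]

Answer: DEADLOCK-FREE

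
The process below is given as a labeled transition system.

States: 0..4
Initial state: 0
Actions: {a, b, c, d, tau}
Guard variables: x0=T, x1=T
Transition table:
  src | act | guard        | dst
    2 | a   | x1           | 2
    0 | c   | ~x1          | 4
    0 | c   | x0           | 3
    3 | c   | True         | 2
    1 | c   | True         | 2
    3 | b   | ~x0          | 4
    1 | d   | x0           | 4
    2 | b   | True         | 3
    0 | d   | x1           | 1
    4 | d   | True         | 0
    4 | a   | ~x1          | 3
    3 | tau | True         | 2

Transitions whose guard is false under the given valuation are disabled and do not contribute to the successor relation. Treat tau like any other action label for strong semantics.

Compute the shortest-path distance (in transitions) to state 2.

Answer: 2

Working:
Layered search for 2:
  depth 0: {0}
  depth 1: {1,3}
  depth 2: {2,4}
depth(2)=2, e.g. c·c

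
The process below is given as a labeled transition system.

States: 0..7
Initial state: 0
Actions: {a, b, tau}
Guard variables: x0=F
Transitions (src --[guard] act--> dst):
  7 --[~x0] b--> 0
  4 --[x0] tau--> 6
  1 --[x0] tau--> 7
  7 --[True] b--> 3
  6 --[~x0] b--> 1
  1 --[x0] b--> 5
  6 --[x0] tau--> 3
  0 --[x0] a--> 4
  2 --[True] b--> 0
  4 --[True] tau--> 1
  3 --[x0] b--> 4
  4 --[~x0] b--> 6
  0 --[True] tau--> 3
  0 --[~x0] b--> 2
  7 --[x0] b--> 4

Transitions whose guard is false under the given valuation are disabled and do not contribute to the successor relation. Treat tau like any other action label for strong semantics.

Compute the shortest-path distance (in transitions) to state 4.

Answer: UNREACHABLE

Analysis:
Breadth-first toward 4:
  depth 0: {0}
  depth 1: {2,3}
4 never appears.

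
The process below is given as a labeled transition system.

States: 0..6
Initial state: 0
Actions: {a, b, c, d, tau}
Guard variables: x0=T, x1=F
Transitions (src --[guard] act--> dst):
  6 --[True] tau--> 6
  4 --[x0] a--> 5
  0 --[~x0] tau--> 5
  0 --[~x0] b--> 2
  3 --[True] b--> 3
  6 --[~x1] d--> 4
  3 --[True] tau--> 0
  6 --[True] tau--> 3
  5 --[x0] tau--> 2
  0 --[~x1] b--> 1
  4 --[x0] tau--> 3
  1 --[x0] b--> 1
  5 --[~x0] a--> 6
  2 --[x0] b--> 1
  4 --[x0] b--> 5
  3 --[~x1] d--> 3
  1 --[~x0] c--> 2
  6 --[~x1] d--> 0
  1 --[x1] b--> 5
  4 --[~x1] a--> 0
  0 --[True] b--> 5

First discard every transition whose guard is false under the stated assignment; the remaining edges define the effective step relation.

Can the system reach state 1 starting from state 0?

After dropping false guards: 16 live edges.
depth 0: {0}
depth 1: {1,5}  cumulative {0,1,5}
depth 2: {2}  cumulative {0,1,2,5}
Reachable = {0,1,2,5}
Path to 1: b

Answer: REACHABLE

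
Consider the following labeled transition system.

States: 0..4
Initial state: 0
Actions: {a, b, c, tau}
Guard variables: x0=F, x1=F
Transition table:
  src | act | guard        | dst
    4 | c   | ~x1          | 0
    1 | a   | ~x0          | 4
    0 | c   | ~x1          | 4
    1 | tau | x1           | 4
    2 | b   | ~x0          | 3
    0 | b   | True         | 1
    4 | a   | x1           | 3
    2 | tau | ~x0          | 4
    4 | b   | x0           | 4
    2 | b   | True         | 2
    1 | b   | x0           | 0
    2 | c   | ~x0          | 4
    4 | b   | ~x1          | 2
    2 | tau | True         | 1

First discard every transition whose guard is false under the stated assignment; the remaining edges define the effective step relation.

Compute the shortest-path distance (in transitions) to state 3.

Answer: 3

Working:
Breadth-first toward 3:
  Layer 0: {0}
  Layer 1: {1,4}
  Layer 2: {2}
  Layer 3: {3}
first hit 3 at d=3 via c·b·b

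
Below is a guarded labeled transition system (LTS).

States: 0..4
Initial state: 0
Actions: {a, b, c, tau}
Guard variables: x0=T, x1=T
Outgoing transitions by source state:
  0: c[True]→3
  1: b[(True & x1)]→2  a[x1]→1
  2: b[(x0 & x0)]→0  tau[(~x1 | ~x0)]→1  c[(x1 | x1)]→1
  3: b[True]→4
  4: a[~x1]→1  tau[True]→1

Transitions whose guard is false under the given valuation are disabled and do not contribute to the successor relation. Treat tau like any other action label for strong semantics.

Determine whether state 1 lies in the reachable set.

Answer: REACHABLE

Working:
Guard filter leaves 7 enabled edge(s).
Layer 0: {0}
Layer 1: {3}  total {0,3}
Layer 2: {4}  total {0,3,4}
Layer 3: {1}  total {0,1,3,4}
Layer 4: {2}  total {0,1,2,3,4}
R = {0,1,2,3,4}
witness 1: c·b·tau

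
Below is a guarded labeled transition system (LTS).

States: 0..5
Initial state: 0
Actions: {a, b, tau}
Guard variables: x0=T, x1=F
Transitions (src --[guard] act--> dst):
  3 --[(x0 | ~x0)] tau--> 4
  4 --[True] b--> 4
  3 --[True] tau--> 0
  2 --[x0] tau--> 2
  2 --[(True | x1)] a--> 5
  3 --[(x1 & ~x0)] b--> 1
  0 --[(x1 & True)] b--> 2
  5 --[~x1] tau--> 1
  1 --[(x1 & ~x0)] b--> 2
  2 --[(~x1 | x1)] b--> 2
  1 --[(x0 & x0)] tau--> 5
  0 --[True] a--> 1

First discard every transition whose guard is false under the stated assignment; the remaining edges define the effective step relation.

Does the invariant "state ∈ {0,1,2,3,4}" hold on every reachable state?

Answer: INVARIANT VIOLATED at state 5

Working:
Allowed set {0,1,2,3,4}
Reach set: {0,1,5}
  0: ok
  1: ok
  5: outside
reach 5 via a·tau — violates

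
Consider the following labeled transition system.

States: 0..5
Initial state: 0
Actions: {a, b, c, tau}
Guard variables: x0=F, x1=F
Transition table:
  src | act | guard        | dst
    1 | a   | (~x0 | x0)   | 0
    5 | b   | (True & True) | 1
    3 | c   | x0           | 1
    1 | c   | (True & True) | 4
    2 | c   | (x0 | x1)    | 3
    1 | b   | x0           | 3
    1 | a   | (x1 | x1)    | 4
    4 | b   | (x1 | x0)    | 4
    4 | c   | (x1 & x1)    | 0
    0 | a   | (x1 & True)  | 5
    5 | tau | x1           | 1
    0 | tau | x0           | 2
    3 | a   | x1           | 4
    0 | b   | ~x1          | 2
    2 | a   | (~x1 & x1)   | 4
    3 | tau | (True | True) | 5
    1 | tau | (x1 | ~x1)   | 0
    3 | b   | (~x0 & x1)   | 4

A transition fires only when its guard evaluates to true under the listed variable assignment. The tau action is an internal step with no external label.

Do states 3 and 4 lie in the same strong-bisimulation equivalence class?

Answer: NOT BISIMILAR

Analysis:
Refine partition for ~:
  P[0] = {{0,1,2,3,4,5}}
  P[1] = {{0,5},{1},{2,4},{3}}
  P[2] = {{0},{1},{2,4},{3},{5}}
stable after 3 split(s): 5 block(s)
class of 3: {3}; class of 4: {2,4}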